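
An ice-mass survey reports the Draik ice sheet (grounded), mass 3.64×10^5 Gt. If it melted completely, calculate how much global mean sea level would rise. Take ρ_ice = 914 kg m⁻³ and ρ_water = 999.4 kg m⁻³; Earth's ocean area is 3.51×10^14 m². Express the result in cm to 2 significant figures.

≈ 100 cm

Draik: 3.64×10^5 Gt = 3.640×10^17 kg; dividing by ρ_w = 999.4 kg m⁻³ gives 3.642×10^14 m³ of water.
Spread over 3.51×10^14 m² of ocean, Δh = 3.642×10^14 / 3.51×10^14 = 1.04 m = 100 cm.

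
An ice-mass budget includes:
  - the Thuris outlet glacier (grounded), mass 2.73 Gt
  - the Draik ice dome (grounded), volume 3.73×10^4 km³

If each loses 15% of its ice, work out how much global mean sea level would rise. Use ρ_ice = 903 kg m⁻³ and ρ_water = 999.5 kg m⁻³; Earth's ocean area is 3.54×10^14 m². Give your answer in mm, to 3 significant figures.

≈ 14.3 mm

Thuris: 0.15 × 2.73 Gt = 4.095×10^11 kg; dividing by ρ_w = 999.5 kg m⁻³ gives 4.097×10^8 m³ of water.
Draik: 0.15 × 3.73×10^4 km³ × (903/999.5) = 5055 km³ of water.
Total added water ≈ 5.055×10^12 m³ over 3.54×10^14 m² → Δh = 0.0143 m = 14.3 mm.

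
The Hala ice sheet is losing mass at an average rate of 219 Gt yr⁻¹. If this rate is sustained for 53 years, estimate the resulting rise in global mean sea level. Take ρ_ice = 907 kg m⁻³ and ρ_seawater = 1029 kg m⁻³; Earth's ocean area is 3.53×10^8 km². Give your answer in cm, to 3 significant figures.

Total mass lost = 219 Gt/yr × 53 yr = 1.161×10^4 Gt = 1.161×10^16 kg.
ρ_w = 1029 kg m⁻³, so water volume = 1.161×10^16 / 1029 = 1.128×10^13 m³.
Δh = 1.128×10^13 / 3.53×10^14 = 0.0320 m = 3.20 cm.

≈ 3.20 cm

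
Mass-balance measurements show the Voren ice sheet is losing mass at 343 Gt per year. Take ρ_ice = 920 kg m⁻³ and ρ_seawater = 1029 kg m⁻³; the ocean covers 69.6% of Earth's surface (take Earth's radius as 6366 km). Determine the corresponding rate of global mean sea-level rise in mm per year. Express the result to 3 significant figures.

ρ_w = 1029 kg m⁻³. Annual water volume added = 343 Gt / ρ_w = 3.430×10^14 kg / 1029 kg m⁻³ = 3.333×10^11 m³.
Δh per year = 3.333×10^11 / 3.54×10^14 = 9.40×10^-4 m = 0.940 mm.

≈ 0.940 mm/yr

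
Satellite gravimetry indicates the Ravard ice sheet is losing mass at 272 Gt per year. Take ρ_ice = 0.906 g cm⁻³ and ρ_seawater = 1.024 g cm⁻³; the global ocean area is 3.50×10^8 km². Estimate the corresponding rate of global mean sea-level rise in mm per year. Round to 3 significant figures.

≈ 0.759 mm/yr

ρ_w = 1.024 g cm⁻³ = 1024 kg m⁻³. Annual water volume added = 272 Gt / ρ_w = 2.720×10^14 kg / 1024 kg m⁻³ = 2.656×10^11 m³.
Δh per year = 2.656×10^11 / 3.50×10^14 = 7.59×10^-4 m = 0.759 mm.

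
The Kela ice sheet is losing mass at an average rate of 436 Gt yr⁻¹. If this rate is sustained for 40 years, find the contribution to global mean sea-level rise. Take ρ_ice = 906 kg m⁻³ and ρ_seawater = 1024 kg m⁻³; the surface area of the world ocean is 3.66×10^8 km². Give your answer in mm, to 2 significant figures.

Total mass lost = 436 Gt/yr × 40 yr = 1.744×10^4 Gt = 1.744×10^16 kg.
ρ_w = 1024 kg m⁻³, so water volume = 1.744×10^16 / 1024 = 1.703×10^13 m³.
Δh = 1.703×10^13 / 3.66×10^14 = 0.0465 m = 47 mm.

≈ 47 mm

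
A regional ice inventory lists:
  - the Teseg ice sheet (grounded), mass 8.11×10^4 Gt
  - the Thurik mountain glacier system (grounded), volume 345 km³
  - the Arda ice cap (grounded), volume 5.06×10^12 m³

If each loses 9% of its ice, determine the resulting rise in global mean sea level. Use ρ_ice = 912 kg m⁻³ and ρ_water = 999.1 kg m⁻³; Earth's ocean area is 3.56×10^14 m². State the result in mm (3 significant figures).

≈ 21.8 mm

Teseg: 0.09 × 8.11×10^4 Gt = 7.299×10^15 kg; dividing by ρ_w = 999.1 kg m⁻³ gives 7.306×10^12 m³ of water.
Thurik: 0.09 × 345 km³ × (912/999.1) = 28.34 km³ of water.
Arda: 0.09 × 5.06×10^12 m³ × (912/999.1) = 4.157×10^11 m³ of water.
Total added water ≈ 7.750×10^12 m³ over 3.56×10^14 m² → Δh = 0.0218 m = 21.8 mm.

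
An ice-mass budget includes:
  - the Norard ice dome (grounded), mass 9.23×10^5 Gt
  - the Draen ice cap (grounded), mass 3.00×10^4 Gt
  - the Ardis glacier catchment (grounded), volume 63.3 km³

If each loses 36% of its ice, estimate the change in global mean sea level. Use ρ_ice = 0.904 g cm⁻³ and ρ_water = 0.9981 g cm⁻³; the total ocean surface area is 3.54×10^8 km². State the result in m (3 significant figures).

≈ 0.971 m

Norard: 0.36 × 9.23×10^5 Gt = 3.323×10^17 kg; dividing by ρ_w = 0.9981 g cm⁻³ = 998.1 kg m⁻³ gives 3.329×10^14 m³ of water.
Draen: 0.36 × 3.00×10^4 Gt = 1.080×10^16 kg; dividing by ρ_w = 998.1 kg m⁻³ gives 1.082×10^13 m³ of water.
Ardis: 0.36 × 63.3 km³ × (904/998.1) = 20.64 km³ of water.
Total added water ≈ 3.438×10^14 m³ over 3.54×10^14 m² → Δh = 0.971 m.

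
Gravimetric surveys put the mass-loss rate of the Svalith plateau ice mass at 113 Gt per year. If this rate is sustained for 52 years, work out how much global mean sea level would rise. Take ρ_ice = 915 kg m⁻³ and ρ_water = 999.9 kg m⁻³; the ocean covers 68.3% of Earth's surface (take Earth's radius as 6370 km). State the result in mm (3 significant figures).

Total mass lost = 113 Gt/yr × 52 yr = 5876 Gt = 5.876×10^15 kg.
ρ_w = 999.9 kg m⁻³, so water volume = 5.876×10^15 / 999.9 = 5.877×10^12 m³.
Δh = 5.877×10^12 / 3.48×10^14 = 0.0169 m = 16.9 mm.

≈ 16.9 mm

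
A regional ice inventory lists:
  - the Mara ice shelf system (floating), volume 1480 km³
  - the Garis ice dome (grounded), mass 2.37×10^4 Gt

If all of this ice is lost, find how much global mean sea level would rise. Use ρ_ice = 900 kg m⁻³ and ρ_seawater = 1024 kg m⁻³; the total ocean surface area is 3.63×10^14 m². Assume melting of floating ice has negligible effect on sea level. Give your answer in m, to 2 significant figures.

The Mara ice shelf system is floating and already displaces its own weight of water, so its melt adds essentially nothing to sea level.
Garis: 2.37×10^4 Gt = 2.370×10^16 kg; dividing by ρ_w = 1024 kg m⁻³ gives 2.314×10^13 m³ of water.
Total added water ≈ 2.314×10^13 m³ over 3.63×10^14 m² → Δh = 0.0638 m.

≈ 0.064 m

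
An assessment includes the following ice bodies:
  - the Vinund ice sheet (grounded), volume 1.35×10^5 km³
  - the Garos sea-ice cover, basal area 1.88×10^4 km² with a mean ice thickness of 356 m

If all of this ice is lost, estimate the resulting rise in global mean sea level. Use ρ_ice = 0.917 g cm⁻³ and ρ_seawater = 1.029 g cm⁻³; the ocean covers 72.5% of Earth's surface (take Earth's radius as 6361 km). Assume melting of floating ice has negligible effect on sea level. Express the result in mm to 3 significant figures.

≈ 326 mm

Vinund: 1.35×10^5 km³ × (917/1029) = 1.203×10^5 km³ of water.
The Garos sea-ice cover is floating and already displaces its own weight of water, so its melt adds essentially nothing to sea level.
Total added water ≈ 1.203×10^14 m³ over 3.69×10^14 m² → Δh = 0.326 m = 326 mm.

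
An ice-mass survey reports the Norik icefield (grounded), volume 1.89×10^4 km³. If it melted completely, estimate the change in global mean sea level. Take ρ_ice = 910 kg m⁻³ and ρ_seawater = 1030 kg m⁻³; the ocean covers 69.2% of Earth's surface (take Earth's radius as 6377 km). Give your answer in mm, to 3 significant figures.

Norik: 1.89×10^4 km³ × (910/1030) = 1.670×10^4 km³ of water.
Spread over 3.54×10^14 m² of ocean, Δh = 1.670×10^13 / 3.54×10^14 = 0.0472 m = 47.2 mm.

≈ 47.2 mm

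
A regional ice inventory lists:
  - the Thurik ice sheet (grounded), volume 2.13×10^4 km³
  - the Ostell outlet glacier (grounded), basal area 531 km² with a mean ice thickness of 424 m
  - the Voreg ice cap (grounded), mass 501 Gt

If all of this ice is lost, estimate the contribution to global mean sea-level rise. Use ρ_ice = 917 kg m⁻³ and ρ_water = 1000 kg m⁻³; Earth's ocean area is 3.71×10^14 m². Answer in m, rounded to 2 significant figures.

Thurik: 2.13×10^4 km³ × (917/1000) = 1.953×10^4 km³ of water.
Ostell: ice volume = 531 km² × 424 m = 225.1 km³; 225.1 × (917/1000) = 206.5 km³ of water.
Voreg: 501 Gt = 5.010×10^14 kg; dividing by ρ_w = 1000 kg m⁻³ gives 5.010×10^11 m³ of water.
Total added water ≈ 2.024×10^13 m³ over 3.71×10^14 m² → Δh = 0.0546 m.

≈ 0.055 m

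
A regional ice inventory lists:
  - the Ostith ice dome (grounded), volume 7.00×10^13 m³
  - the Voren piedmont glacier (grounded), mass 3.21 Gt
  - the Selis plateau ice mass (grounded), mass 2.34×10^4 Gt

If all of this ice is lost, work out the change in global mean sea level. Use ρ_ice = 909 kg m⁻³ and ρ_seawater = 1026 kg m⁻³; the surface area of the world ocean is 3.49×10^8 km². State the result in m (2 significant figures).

Ostith: 7.00×10^13 m³ × (909/1026) = 6.202×10^13 m³ of water.
Voren: 3.21 Gt = 3.210×10^12 kg; dividing by ρ_w = 1026 kg m⁻³ gives 3.129×10^9 m³ of water.
Selis: 2.34×10^4 Gt = 2.340×10^16 kg; dividing by ρ_w = 1026 kg m⁻³ gives 2.281×10^13 m³ of water.
Total added water ≈ 8.483×10^13 m³ over 3.49×10^14 m² → Δh = 0.243 m.

≈ 0.24 m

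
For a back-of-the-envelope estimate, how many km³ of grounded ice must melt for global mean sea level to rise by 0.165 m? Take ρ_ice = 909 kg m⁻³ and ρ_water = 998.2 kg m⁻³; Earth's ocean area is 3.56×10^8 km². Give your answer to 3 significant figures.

≈ 6.45×10^4 km³

Required water volume = Δh × A = 0.165 m × 3.56×10^14 m² = 5.874×10^13 m³ = 5.874×10^4 km³.
Ice volume = water volume × ρ_w/ρ_ice = 5.874×10^4 × 998.2/909 = 6.45×10^4 km³.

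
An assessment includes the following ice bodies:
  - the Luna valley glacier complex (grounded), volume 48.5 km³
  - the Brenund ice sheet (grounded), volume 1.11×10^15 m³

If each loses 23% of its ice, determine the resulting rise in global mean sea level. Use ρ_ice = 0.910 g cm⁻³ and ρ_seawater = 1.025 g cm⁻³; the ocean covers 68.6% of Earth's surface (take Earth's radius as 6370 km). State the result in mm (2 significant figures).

Luna: 0.23 × 48.5 km³ × (910/1025) = 9.903 km³ of water.
Brenund: 0.23 × 1.11×10^15 m³ × (910/1025) = 2.267×10^14 m³ of water.
Total added water ≈ 2.267×10^14 m³ over 3.50×10^14 m² → Δh = 0.648 m = 650 mm.

≈ 650 mm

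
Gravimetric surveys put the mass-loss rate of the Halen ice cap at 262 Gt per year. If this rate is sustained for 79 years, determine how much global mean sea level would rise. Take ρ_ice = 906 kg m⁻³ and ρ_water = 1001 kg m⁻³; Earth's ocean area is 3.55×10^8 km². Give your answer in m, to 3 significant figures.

≈ 0.0582 m

Total mass lost = 262 Gt/yr × 79 yr = 2.070×10^4 Gt = 2.070×10^16 kg.
ρ_w = 1001 kg m⁻³, so water volume = 2.070×10^16 / 1001 = 2.068×10^13 m³.
Δh = 2.068×10^13 / 3.55×10^14 = 0.0582 m.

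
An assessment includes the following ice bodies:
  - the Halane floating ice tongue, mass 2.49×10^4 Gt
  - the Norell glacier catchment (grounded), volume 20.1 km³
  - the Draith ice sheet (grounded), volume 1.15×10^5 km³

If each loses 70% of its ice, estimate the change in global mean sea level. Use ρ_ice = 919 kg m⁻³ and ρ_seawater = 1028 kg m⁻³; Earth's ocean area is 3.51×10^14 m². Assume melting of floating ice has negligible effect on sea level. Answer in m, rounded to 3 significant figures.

≈ 0.205 m

The Halane floating ice tongue is floating and already displaces its own weight of water, so its melt adds essentially nothing to sea level.
Norell: 0.7 × 20.1 km³ × (919/1028) = 12.58 km³ of water.
Draith: 0.7 × 1.15×10^5 km³ × (919/1028) = 7.196×10^4 km³ of water.
Total added water ≈ 7.198×10^13 m³ over 3.51×10^14 m² → Δh = 0.205 m.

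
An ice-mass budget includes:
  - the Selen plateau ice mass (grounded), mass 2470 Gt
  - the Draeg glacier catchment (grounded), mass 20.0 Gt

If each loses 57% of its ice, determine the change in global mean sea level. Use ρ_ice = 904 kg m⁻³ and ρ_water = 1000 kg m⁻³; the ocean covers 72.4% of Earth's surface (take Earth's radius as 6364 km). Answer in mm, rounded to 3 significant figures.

Selen: 0.57 × 2470 Gt = 1.408×10^15 kg; dividing by ρ_w = 1000 kg m⁻³ gives 1.408×10^12 m³ of water.
Draeg: 0.57 × 20.0 Gt = 1.140×10^13 kg; dividing by ρ_w = 1000 kg m⁻³ gives 1.140×10^10 m³ of water.
Total added water ≈ 1.419×10^12 m³ over 3.68×10^14 m² → Δh = 3.85×10^-3 m = 3.85 mm.

≈ 3.85 mm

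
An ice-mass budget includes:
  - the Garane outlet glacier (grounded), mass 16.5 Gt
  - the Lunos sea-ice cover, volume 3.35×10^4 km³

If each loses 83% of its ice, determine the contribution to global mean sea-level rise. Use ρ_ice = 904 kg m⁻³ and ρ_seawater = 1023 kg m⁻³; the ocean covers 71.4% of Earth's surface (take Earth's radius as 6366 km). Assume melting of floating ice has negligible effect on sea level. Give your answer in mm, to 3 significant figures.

≈ 0.0368 mm

Garane: 0.83 × 16.5 Gt = 1.369×10^13 kg; dividing by ρ_w = 1023 kg m⁻³ gives 1.339×10^10 m³ of water.
The Lunos sea-ice cover is floating and already displaces its own weight of water, so its melt adds essentially nothing to sea level.
Total added water ≈ 1.339×10^10 m³ over 3.64×10^14 m² → Δh = 3.68×10^-5 m = 0.0368 mm.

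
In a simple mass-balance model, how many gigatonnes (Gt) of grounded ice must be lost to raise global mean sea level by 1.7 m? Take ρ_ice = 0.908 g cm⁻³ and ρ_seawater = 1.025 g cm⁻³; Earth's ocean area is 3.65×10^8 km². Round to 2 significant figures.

Required water volume = Δh × A = 1.7 m × 3.65×10^14 m² = 6.205×10^14 m³.
ρ_w = 1.025 g cm⁻³ = 1025 kg m⁻³, so the mass of water = 6.205×10^14 m³ × 1025 kg m⁻³ = 6.360×10^17 kg = 6.4×10^5 Gt (and the same mass of ice, by conservation).

≈ 6.4×10^5 Gt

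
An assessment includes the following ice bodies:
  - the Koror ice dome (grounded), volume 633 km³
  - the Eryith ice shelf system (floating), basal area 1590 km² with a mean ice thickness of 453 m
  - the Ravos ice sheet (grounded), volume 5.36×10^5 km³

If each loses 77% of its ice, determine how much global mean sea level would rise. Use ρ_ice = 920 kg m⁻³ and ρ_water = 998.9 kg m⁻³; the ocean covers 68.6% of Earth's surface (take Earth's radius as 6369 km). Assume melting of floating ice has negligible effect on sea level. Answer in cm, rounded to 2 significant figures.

≈ 110 cm

Koror: 0.77 × 633 km³ × (920/998.9) = 448.9 km³ of water.
The Eryith ice shelf system is floating and already displaces its own weight of water, so its melt adds essentially nothing to sea level.
Ravos: 0.77 × 5.36×10^5 km³ × (920/998.9) = 3.801×10^5 km³ of water.
Total added water ≈ 3.806×10^14 m³ over 3.50×10^14 m² → Δh = 1.09 m = 110 cm.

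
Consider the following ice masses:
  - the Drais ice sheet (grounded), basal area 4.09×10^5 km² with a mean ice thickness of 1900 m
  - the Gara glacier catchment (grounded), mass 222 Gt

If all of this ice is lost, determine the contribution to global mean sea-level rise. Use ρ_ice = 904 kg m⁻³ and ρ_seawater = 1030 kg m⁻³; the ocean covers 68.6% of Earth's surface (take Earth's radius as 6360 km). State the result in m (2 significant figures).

≈ 2.0 m

Drais: ice volume = 4.09×10^5 km² × 1900 m = 7.771×10^5 km³; 7.771×10^5 × (904/1030) = 6.820×10^5 km³ of water.
Gara: 222 Gt = 2.220×10^14 kg; dividing by ρ_w = 1030 kg m⁻³ gives 2.155×10^11 m³ of water.
Total added water ≈ 6.823×10^14 m³ over 3.49×10^14 m² → Δh = 1.96 m.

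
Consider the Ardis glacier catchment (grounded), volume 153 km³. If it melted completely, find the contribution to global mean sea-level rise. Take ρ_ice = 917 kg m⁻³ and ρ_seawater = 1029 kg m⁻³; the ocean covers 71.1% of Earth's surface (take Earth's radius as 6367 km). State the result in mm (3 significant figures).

≈ 0.376 mm

Ardis: 153 km³ × (917/1029) = 136.3 km³ of water.
Spread over 3.62×10^14 m² of ocean, Δh = 1.363×10^11 / 3.62×10^14 = 3.76×10^-4 m = 0.376 mm.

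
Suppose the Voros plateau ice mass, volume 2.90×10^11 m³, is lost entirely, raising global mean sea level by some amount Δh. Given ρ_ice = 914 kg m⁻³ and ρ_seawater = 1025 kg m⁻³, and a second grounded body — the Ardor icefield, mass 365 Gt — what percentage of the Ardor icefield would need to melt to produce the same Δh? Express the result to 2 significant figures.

Equal sea-level rise means equal mass of meltwater, i.e. equal mass of ice lost.
Ice mass of Voros: 2.651×10^14 kg; ice mass of Ardor: 3.650×10^14 kg.
Fraction required = 2.651×10^14 / 3.650×10^14 = 0.726 → 73 %.

≈ 73 %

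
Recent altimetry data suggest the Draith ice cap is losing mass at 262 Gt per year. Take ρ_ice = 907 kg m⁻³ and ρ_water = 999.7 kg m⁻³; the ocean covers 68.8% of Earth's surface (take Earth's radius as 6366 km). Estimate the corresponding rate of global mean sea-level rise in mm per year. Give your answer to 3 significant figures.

≈ 0.748 mm/yr

ρ_w = 999.7 kg m⁻³. Annual water volume added = 262 Gt / ρ_w = 2.620×10^14 kg / 999.7 kg m⁻³ = 2.621×10^11 m³.
Δh per year = 2.621×10^11 / 3.50×10^14 = 7.48×10^-4 m = 0.748 mm.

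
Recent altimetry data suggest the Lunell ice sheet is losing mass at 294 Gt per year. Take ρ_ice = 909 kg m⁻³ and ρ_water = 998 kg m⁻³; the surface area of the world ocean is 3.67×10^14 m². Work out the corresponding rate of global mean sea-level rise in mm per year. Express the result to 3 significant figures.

≈ 0.803 mm/yr

ρ_w = 998 kg m⁻³. Annual water volume added = 294 Gt / ρ_w = 2.940×10^14 kg / 998 kg m⁻³ = 2.946×10^11 m³.
Δh per year = 2.946×10^11 / 3.67×10^14 = 8.03×10^-4 m = 0.803 mm.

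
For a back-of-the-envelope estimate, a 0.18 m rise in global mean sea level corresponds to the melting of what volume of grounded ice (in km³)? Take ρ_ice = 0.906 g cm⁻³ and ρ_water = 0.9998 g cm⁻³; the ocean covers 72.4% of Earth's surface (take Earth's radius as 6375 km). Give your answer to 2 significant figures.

≈ 7.3×10^4 km³

Required water volume = Δh × A = 0.18 m × 3.70×10^14 m² = 6.656×10^13 m³ = 6.656×10^4 km³.
Ice volume = water volume × ρ_w/ρ_ice = 6.656×10^4 × 999.8/906 = 7.3×10^4 km³.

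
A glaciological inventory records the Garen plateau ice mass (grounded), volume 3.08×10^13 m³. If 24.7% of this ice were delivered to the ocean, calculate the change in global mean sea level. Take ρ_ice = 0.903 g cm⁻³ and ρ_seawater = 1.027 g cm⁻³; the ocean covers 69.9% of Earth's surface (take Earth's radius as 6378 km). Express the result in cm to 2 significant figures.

Garen: 0.247 × 3.08×10^13 m³ × (903/1027) = 6.689×10^12 m³ of water.
Spread over 3.57×10^14 m² of ocean, Δh = 6.689×10^12 / 3.57×10^14 = 0.0187 m = 1.9 cm.

≈ 1.9 cm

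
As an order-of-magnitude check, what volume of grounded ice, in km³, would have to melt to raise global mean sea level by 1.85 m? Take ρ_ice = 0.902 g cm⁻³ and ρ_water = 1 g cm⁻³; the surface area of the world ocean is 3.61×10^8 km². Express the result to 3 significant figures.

Required water volume = Δh × A = 1.85 m × 3.61×10^14 m² = 6.678×10^14 m³ = 6.678×10^5 km³.
Ice volume = water volume × ρ_w/ρ_ice = 6.678×10^5 × 1000/902 = 7.40×10^5 km³.

≈ 7.40×10^5 km³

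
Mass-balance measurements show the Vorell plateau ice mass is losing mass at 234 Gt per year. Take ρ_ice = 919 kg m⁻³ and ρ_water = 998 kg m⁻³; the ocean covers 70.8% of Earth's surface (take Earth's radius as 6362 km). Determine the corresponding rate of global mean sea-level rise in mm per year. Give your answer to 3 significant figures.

ρ_w = 998 kg m⁻³. Annual water volume added = 234 Gt / ρ_w = 2.340×10^14 kg / 998 kg m⁻³ = 2.345×10^11 m³.
Δh per year = 2.345×10^11 / 3.60×10^14 = 6.51×10^-4 m = 0.651 mm.

≈ 0.651 mm/yr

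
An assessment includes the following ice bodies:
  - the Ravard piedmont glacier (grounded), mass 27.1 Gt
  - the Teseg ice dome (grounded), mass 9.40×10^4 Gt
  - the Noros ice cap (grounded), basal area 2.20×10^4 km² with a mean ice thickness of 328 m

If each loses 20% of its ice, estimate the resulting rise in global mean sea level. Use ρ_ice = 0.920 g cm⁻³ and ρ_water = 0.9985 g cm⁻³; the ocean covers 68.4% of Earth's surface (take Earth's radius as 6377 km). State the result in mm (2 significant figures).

Ravard: 0.2 × 27.1 Gt = 5.420×10^12 kg; dividing by ρ_w = 0.9985 g cm⁻³ = 998.5 kg m⁻³ gives 5.428×10^9 m³ of water.
Teseg: 0.2 × 9.40×10^4 Gt = 1.880×10^16 kg; dividing by ρ_w = 998.5 kg m⁻³ gives 1.883×10^13 m³ of water.
Noros: ice volume = 2.20×10^4 km² × 328 m = 7216 km³; 0.2 × 7216 × (920/998.5) = 1330 km³ of water.
Total added water ≈ 2.016×10^13 m³ over 3.50×10^14 m² → Δh = 0.0577 m = 58 mm.

≈ 58 mm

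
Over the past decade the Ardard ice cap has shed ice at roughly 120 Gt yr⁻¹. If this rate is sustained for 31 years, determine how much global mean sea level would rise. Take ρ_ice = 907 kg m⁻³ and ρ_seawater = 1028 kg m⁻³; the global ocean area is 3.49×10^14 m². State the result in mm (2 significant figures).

Total mass lost = 120 Gt/yr × 31 yr = 3720 Gt = 3.720×10^15 kg.
ρ_w = 1028 kg m⁻³, so water volume = 3.720×10^15 / 1028 = 3.619×10^12 m³.
Δh = 3.619×10^12 / 3.49×10^14 = 0.0104 m = 10 mm.

≈ 10 mm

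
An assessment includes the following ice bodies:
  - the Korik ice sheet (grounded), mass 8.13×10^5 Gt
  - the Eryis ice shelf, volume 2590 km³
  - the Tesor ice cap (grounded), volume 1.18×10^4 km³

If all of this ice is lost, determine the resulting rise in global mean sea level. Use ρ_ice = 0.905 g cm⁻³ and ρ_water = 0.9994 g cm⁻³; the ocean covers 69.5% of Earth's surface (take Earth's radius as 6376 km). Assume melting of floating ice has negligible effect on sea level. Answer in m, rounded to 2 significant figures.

≈ 2.3 m

Korik: 8.13×10^5 Gt = 8.130×10^17 kg; dividing by ρ_w = 0.9994 g cm⁻³ = 999.4 kg m⁻³ gives 8.135×10^14 m³ of water.
The Eryis ice shelf is floating and already displaces its own weight of water, so its melt adds essentially nothing to sea level.
Tesor: 1.18×10^4 km³ × (905/999.4) = 1.069×10^4 km³ of water.
Total added water ≈ 8.242×10^14 m³ over 3.55×10^14 m² → Δh = 2.32 m.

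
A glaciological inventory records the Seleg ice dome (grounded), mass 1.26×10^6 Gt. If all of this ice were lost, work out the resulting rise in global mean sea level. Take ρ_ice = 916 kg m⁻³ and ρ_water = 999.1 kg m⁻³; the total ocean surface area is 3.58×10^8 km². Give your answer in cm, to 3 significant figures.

Seleg: 1.26×10^6 Gt = 1.260×10^18 kg; dividing by ρ_w = 999.1 kg m⁻³ gives 1.261×10^15 m³ of water.
Spread over 3.58×10^14 m² of ocean, Δh = 1.261×10^15 / 3.58×10^14 = 3.52 m = 352 cm.

≈ 352 cm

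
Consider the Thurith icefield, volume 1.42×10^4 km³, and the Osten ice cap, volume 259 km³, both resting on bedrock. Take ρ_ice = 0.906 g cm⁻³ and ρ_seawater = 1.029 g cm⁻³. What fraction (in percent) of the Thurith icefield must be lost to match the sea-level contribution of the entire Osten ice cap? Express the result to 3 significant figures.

≈ 1.82 %

Equal sea-level rise means equal mass of meltwater, i.e. equal mass of ice lost.
Ice mass of Osten: 2.347×10^14 kg; ice mass of Thurith: 1.287×10^16 kg.
Fraction required = 2.347×10^14 / 1.287×10^16 = 0.0182 → 1.82 %.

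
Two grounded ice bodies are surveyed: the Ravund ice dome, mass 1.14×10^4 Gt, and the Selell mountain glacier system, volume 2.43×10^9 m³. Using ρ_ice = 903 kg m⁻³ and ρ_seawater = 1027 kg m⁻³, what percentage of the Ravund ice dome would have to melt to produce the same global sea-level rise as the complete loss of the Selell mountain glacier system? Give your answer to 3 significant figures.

≈ 0.0192 %

Equal sea-level rise means equal mass of meltwater, i.e. equal mass of ice lost.
Ice mass of Selell: 2.194×10^12 kg; ice mass of Ravund: 1.140×10^16 kg.
Fraction required = 2.194×10^12 / 1.140×10^16 = 1.92×10^-4 → 0.0192 %.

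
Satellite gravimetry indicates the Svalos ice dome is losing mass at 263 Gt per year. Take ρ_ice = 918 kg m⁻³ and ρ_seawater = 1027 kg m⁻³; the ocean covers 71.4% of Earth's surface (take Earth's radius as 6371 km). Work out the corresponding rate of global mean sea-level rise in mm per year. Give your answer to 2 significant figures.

ρ_w = 1027 kg m⁻³. Annual water volume added = 263 Gt / ρ_w = 2.630×10^14 kg / 1027 kg m⁻³ = 2.561×10^11 m³.
Δh per year = 2.561×10^11 / 3.64×10^14 = 7.03×10^-4 m = 0.70 mm.

≈ 0.70 mm/yr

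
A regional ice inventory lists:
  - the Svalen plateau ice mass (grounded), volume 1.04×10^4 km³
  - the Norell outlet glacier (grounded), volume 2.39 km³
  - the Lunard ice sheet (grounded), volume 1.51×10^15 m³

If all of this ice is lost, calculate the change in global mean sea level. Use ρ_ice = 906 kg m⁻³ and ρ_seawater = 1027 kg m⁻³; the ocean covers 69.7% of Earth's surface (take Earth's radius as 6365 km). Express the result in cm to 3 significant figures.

≈ 378 cm

Svalen: 1.04×10^4 km³ × (906/1027) = 9175 km³ of water.
Norell: 2.39 km³ × (906/1027) = 2.108 km³ of water.
Lunard: 1.51×10^15 m³ × (906/1027) = 1.332×10^15 m³ of water.
Total added water ≈ 1.341×10^15 m³ over 3.55×10^14 m² → Δh = 3.78 m = 378 cm.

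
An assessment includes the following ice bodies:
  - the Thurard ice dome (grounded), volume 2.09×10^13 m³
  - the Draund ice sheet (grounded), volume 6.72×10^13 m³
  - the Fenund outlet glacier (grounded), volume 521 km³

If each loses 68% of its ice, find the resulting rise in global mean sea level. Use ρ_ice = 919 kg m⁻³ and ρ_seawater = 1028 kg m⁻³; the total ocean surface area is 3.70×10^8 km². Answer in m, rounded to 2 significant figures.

≈ 0.15 m

Thurard: 0.68 × 2.09×10^13 m³ × (919/1028) = 1.271×10^13 m³ of water.
Draund: 0.68 × 6.72×10^13 m³ × (919/1028) = 4.085×10^13 m³ of water.
Fenund: 0.68 × 521 km³ × (919/1028) = 316.7 km³ of water.
Total added water ≈ 5.387×10^13 m³ over 3.70×10^14 m² → Δh = 0.146 m.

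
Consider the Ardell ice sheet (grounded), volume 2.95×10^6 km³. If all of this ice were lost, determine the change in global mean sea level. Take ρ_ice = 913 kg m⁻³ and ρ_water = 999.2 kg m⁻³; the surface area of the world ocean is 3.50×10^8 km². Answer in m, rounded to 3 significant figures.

Ardell: 2.95×10^6 km³ × (913/999.2) = 2.696×10^6 km³ of water.
Spread over 3.50×10^14 m² of ocean, Δh = 2.696×10^15 / 3.50×10^14 = 7.70 m.

≈ 7.70 m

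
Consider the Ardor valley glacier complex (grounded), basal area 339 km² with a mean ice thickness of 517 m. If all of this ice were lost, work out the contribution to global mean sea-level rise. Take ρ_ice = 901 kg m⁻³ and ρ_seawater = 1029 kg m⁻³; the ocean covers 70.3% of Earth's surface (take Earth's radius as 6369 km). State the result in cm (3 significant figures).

Ardor: ice volume = 339 km² × 517 m = 175.3 km³; 175.3 × (901/1029) = 153.5 km³ of water.
Spread over 3.58×10^14 m² of ocean, Δh = 1.535×10^11 / 3.58×10^14 = 4.28×10^-4 m = 0.0428 cm.

≈ 0.0428 cm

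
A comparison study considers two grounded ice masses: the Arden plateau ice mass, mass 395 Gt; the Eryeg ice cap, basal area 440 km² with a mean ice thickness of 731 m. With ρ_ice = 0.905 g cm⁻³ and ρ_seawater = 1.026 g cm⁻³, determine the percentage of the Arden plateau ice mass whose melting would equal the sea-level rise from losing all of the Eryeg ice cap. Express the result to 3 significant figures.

Equal sea-level rise means equal mass of meltwater, i.e. equal mass of ice lost.
Ice mass of Eryeg: 2.911×10^14 kg; ice mass of Arden: 3.950×10^14 kg.
Fraction required = 2.911×10^14 / 3.950×10^14 = 0.737 → 73.7 %.

≈ 73.7 %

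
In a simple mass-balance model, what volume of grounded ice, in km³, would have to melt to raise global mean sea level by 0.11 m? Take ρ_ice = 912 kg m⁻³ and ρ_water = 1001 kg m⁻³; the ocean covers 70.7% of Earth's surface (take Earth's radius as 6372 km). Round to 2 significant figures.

Required water volume = Δh × A = 0.11 m × 3.61×10^14 m² = 3.968×10^13 m³ = 3.968×10^4 km³.
Ice volume = water volume × ρ_w/ρ_ice = 3.968×10^4 × 1001/912 = 4.4×10^4 km³.

≈ 4.4×10^4 km³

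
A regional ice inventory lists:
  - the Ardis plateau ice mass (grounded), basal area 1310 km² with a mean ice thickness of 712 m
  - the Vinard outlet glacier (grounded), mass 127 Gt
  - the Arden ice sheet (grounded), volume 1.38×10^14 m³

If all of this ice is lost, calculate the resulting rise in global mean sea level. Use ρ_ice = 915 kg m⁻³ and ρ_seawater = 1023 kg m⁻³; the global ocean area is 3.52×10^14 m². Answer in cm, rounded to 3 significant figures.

≈ 35.3 cm

Ardis: ice volume = 1310 km² × 712 m = 932.7 km³; 932.7 × (915/1023) = 834.3 km³ of water.
Vinard: 127 Gt = 1.270×10^14 kg; dividing by ρ_w = 1023 kg m⁻³ gives 1.241×10^11 m³ of water.
Arden: 1.38×10^14 m³ × (915/1023) = 1.234×10^14 m³ of water.
Total added water ≈ 1.244×10^14 m³ over 3.52×10^14 m² → Δh = 0.353 m = 35.3 cm.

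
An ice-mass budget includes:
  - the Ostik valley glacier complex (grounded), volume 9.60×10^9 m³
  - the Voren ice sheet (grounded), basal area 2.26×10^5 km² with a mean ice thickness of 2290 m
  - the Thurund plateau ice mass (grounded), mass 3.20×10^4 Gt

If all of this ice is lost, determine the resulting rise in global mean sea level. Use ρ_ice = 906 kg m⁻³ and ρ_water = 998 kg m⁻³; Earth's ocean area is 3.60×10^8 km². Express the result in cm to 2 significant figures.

Ostik: 9.60×10^9 m³ × (906/998) = 8.715×10^9 m³ of water.
Voren: ice volume = 2.26×10^5 km² × 2290 m = 5.175×10^5 km³; 5.175×10^5 × (906/998) = 4.698×10^5 km³ of water.
Thurund: 3.20×10^4 Gt = 3.200×10^16 kg; dividing by ρ_w = 998 kg m⁻³ gives 3.206×10^13 m³ of water.
Total added water ≈ 5.019×10^14 m³ over 3.60×10^14 m² → Δh = 1.39 m = 140 cm.

≈ 140 cm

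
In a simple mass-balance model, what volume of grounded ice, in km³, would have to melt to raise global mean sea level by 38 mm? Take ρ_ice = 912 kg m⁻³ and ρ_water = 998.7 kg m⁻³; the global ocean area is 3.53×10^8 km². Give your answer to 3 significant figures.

Required water volume = Δh × A = 0.038 m × 3.53×10^14 m² = 1.341×10^13 m³ = 1.341×10^4 km³.
Ice volume = water volume × ρ_w/ρ_ice = 1.341×10^4 × 998.7/912 = 1.47×10^4 km³.

≈ 1.47×10^4 km³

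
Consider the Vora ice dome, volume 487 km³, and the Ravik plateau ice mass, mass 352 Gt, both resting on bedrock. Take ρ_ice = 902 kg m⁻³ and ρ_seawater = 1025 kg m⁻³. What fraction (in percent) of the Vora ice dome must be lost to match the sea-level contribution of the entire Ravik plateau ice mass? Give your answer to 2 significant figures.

≈ 80 %

Equal sea-level rise means equal mass of meltwater, i.e. equal mass of ice lost.
Ice mass of Ravik: 3.520×10^14 kg; ice mass of Vora: 4.393×10^14 kg.
Fraction required = 3.520×10^14 / 4.393×10^14 = 0.801 → 80 %.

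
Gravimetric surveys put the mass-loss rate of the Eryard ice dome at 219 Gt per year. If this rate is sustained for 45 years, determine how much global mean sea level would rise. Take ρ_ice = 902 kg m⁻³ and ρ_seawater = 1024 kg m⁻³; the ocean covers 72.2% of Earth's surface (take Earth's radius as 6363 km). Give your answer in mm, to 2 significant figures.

Total mass lost = 219 Gt/yr × 45 yr = 9855 Gt = 9.855×10^15 kg.
ρ_w = 1024 kg m⁻³, so water volume = 9.855×10^15 / 1024 = 9.624×10^12 m³.
Δh = 9.624×10^12 / 3.67×10^14 = 0.0262 m = 26 mm.

≈ 26 mm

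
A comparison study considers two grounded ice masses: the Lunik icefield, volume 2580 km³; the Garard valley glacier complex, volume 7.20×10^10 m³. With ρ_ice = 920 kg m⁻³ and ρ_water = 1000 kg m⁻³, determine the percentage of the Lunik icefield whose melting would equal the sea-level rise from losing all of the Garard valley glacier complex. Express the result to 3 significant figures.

Equal sea-level rise means equal mass of meltwater, i.e. equal mass of ice lost.
Ice mass of Garard: 6.624×10^13 kg; ice mass of Lunik: 2.374×10^15 kg.
Fraction required = 6.624×10^13 / 2.374×10^15 = 0.0279 → 2.79 %.

≈ 2.79 %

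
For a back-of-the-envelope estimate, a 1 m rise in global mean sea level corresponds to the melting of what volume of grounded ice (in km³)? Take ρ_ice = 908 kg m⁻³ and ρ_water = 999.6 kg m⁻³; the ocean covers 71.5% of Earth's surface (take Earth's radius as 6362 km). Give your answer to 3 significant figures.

≈ 4.00×10^5 km³

Required water volume = Δh × A = 1 m × 3.64×10^14 m² = 3.637×10^14 m³ = 3.637×10^5 km³.
Ice volume = water volume × ρ_w/ρ_ice = 3.637×10^5 × 999.6/908 = 4.00×10^5 km³.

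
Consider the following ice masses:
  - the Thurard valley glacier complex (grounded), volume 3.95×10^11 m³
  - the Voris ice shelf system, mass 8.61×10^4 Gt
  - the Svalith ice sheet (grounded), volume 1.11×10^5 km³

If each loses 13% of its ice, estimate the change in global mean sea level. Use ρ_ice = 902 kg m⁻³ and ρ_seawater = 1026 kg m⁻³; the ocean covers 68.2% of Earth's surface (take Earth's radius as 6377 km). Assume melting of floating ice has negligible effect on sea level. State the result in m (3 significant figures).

Thurard: 0.13 × 3.95×10^11 m³ × (902/1026) = 4.514×10^10 m³ of water.
The Voris ice shelf system is floating and already displaces its own weight of water, so its melt adds essentially nothing to sea level.
Svalith: 0.13 × 1.11×10^5 km³ × (902/1026) = 1.269×10^4 km³ of water.
Total added water ≈ 1.273×10^13 m³ over 3.49×10^14 m² → Δh = 0.0365 m.

≈ 0.0365 m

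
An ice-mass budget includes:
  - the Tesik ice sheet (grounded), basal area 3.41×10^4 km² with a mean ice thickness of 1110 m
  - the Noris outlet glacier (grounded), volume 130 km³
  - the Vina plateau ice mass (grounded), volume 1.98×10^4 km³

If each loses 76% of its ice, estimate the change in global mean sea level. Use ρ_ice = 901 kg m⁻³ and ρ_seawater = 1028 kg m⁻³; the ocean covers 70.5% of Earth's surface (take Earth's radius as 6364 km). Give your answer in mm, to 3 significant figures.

≈ 107 mm

Tesik: ice volume = 3.41×10^4 km² × 1110 m = 3.785×10^4 km³; 0.76 × 3.785×10^4 × (901/1028) = 2.521×10^4 km³ of water.
Noris: 0.76 × 130 km³ × (901/1028) = 86.59 km³ of water.
Vina: 0.76 × 1.98×10^4 km³ × (901/1028) = 1.319×10^4 km³ of water.
Total added water ≈ 3.849×10^13 m³ over 3.59×10^14 m² → Δh = 0.107 m = 107 mm.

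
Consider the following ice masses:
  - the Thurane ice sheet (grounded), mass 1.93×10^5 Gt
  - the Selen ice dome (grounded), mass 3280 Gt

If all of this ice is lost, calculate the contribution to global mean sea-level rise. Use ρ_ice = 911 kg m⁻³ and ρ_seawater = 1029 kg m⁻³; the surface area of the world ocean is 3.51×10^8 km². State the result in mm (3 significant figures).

≈ 543 mm

Thurane: 1.93×10^5 Gt = 1.930×10^17 kg; dividing by ρ_w = 1029 kg m⁻³ gives 1.876×10^14 m³ of water.
Selen: 3280 Gt = 3.280×10^15 kg; dividing by ρ_w = 1029 kg m⁻³ gives 3.188×10^12 m³ of water.
Total added water ≈ 1.907×10^14 m³ over 3.51×10^14 m² → Δh = 0.543 m = 543 mm.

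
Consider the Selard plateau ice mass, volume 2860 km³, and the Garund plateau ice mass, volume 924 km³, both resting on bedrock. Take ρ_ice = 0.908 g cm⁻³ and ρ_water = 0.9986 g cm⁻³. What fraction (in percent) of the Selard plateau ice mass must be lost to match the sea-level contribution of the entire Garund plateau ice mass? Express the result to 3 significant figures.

Equal sea-level rise means equal mass of meltwater, i.e. equal mass of ice lost.
Ice mass of Garund: 8.390×10^14 kg; ice mass of Selard: 2.597×10^15 kg.
Fraction required = 8.390×10^14 / 2.597×10^15 = 0.323 → 32.3 %.

≈ 32.3 %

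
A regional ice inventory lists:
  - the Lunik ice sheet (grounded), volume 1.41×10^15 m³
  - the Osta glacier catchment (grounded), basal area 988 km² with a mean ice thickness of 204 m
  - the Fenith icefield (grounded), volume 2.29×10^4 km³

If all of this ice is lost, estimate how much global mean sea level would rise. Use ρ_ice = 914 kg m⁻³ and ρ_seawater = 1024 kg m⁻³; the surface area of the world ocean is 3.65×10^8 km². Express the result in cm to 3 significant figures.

Lunik: 1.41×10^15 m³ × (914/1024) = 1.259×10^15 m³ of water.
Osta: ice volume = 988 km² × 204 m = 201.6 km³; 201.6 × (914/1024) = 179.9 km³ of water.
Fenith: 2.29×10^4 km³ × (914/1024) = 2.044×10^4 km³ of water.
Total added water ≈ 1.279×10^15 m³ over 3.65×10^14 m² → Δh = 3.50 m = 350 cm.

≈ 350 cm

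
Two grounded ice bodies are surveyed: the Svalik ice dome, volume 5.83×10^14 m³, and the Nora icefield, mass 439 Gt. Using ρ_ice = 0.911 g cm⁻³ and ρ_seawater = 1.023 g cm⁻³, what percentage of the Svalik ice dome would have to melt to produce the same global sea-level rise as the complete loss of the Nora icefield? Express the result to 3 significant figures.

≈ 0.0827 %

Equal sea-level rise means equal mass of meltwater, i.e. equal mass of ice lost.
Ice mass of Nora: 4.390×10^14 kg; ice mass of Svalik: 5.311×10^17 kg.
Fraction required = 4.390×10^14 / 5.311×10^17 = 8.27×10^-4 → 0.0827 %.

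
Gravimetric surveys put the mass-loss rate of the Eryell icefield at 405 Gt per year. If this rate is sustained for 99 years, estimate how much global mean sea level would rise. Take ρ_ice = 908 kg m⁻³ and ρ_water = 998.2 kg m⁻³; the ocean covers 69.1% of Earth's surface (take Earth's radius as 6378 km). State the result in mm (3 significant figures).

≈ 114 mm

Total mass lost = 405 Gt/yr × 99 yr = 4.010×10^4 Gt = 4.010×10^16 kg.
ρ_w = 998.2 kg m⁻³, so water volume = 4.010×10^16 / 998.2 = 4.017×10^13 m³.
Δh = 4.017×10^13 / 3.53×10^14 = 0.114 m = 114 mm.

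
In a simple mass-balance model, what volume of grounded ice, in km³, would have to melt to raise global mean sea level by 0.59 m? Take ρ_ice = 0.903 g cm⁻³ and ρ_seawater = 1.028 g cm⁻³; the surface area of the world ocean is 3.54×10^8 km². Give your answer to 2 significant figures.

Required water volume = Δh × A = 0.59 m × 3.54×10^14 m² = 2.089×10^14 m³ = 2.089×10^5 km³.
Ice volume = water volume × ρ_w/ρ_ice = 2.089×10^5 × 1028/903 = 2.4×10^5 km³.

≈ 2.4×10^5 km³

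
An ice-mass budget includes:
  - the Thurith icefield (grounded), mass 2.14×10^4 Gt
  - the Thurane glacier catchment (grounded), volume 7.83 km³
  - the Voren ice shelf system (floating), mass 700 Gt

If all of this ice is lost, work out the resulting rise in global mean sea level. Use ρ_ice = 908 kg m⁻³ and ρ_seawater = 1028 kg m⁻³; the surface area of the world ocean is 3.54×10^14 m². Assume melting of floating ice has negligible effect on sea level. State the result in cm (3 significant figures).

Thurith: 2.14×10^4 Gt = 2.140×10^16 kg; dividing by ρ_w = 1028 kg m⁻³ gives 2.082×10^13 m³ of water.
Thurane: 7.83 km³ × (908/1028) = 6.916 km³ of water.
The Voren ice shelf system is floating and already displaces its own weight of water, so its melt adds essentially nothing to sea level.
Total added water ≈ 2.082×10^13 m³ over 3.54×10^14 m² → Δh = 0.0588 m = 5.88 cm.

≈ 5.88 cm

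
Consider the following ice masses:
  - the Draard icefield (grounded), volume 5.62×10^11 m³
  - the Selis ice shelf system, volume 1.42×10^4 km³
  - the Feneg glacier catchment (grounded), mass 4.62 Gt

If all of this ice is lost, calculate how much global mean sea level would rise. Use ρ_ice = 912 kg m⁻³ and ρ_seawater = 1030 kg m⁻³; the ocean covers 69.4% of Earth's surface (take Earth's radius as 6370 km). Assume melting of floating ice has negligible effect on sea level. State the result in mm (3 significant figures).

≈ 1.42 mm

Draard: 5.62×10^11 m³ × (912/1030) = 4.976×10^11 m³ of water.
The Selis ice shelf system is floating and already displaces its own weight of water, so its melt adds essentially nothing to sea level.
Feneg: 4.62 Gt = 4.620×10^12 kg; dividing by ρ_w = 1030 kg m⁻³ gives 4.485×10^9 m³ of water.
Total added water ≈ 5.021×10^11 m³ over 3.54×10^14 m² → Δh = 1.42×10^-3 m = 1.42 mm.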